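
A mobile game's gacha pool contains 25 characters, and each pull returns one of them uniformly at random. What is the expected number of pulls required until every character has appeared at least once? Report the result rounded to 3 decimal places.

Split into phases: going from k distinct to k+1 distinct takes on average 25/(25-k) pulls.
E[T] = 25/25 + 25/24 + 25/23 + ... + 25/2 + 25/1 = 25·H_{25}.
H_{25} = 3.8160, so E[T] = 95.3990.

95.399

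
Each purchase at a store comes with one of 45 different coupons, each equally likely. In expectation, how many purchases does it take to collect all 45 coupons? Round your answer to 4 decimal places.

197.7727

The wait to go from k to k+1 distinct coupons is geometric with mean 45/(45-k).
E[T] = 45/45 + 45/44 + 45/43 + ... + 45/2 + 45/1 = 45·H_{45}.
H_{45} = 4.39495, so E[T] = 197.77267.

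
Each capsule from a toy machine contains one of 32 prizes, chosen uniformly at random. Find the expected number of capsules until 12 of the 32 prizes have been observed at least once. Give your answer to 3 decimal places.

Going from k to k+1 distinct takes a geometric number of capsules with mean 32/(32-k).
Sum over k = 0,...,11: E = 32/32 + 32/31 + 32/30 + ... + 32/22 + 32/21 = 14.7442.

14.744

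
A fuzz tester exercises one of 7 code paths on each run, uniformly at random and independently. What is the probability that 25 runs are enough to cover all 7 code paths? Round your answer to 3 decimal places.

0.856

By inclusion–exclusion over which code paths are missing,
P(all seen) = Σ_{j=0}^{7} (-1)^j C(7,j)((7-j)/7)^25
= 1.0000 - 0.1484 + 0.0047 - 0.0000 + 0.0000 - 0.0000 + 0.0000 - 0.0000
= 0.8562.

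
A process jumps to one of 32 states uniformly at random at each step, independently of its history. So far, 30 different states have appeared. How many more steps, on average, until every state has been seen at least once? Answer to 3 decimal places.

The wait to go from k to k+1 distinct states is geometric with mean 32/(32-k).
Sum over k = 30,...,31: E = 32/2 + 32/1 = 48.0000.

48.000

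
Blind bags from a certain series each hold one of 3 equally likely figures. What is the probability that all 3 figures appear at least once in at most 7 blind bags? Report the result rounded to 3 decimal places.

0.826

By inclusion–exclusion over which figures are missing,
P(all seen) = Σ_{j=0}^{3} (-1)^j C(3,j)((3-j)/3)^7
= 1.0000 - 0.1756 + 0.0014 - 0.0000
= 0.8258.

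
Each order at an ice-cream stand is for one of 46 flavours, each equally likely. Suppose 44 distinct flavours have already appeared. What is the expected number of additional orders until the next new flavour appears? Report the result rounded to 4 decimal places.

23.0000

Each order yields a new flavour with probability (46-44)/46 = 2/46, so the wait is geometric with mean 46/2.
E = 46/2 = 23.00000.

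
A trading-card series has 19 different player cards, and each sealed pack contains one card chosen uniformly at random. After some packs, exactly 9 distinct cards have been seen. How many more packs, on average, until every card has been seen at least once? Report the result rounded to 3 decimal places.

55.650

From k distinct to k+1 distinct takes on average 19/(19-k) packs.
Sum over k = 9,...,18: E = 19/10 + 19/9 + 19/8 + ... + 19/2 + 19/1 = 55.6504.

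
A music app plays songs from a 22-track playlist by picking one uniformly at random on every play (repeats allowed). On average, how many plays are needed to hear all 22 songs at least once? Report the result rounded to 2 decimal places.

81.20

The wait to go from k to k+1 distinct songs is geometric with mean 22/(22-k).
E[T] = 22/22 + 22/21 + 22/20 + ... + 22/2 + 22/1 = 22·H_{22}.
H_{22} = 3.691, so E[T] = 81.198.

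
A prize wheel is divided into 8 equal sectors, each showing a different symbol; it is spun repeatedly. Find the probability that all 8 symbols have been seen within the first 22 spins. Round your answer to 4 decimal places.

Let A_i be the event that symbol i is missing after 22 spins. By inclusion–exclusion on the A_i,
P(all seen) = Σ_{j=0}^{8} (-1)^j C(8,j)((8-j)/8)^22
= 1.00000 - 0.42390 + 0.04995 - 0.00181 + 0.00002 - 0.00000 + 0.00000 - 0.00000 + 0.00000
= 0.62425.

0.6243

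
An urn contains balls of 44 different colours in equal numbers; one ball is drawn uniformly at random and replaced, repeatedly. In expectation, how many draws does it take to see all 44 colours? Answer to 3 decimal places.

192.400

The wait to go from k to k+1 distinct colours is geometric with mean 44/(44-k).
E[T] = 44/44 + 44/43 + 44/42 + ... + 44/2 + 44/1 = 44·H_{44}.
H_{44} = 4.3727, so E[T] = 192.3999.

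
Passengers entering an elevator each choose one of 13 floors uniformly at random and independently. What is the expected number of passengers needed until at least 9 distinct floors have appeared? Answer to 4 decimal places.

14.2584

With k distinct floors already seen, the next new one arrives after an expected 13/(13-k) passengers.
Sum over k = 0,...,8: E = 13/13 + 13/12 + 13/11 + ... + 13/6 + 13/5 = 14.25841.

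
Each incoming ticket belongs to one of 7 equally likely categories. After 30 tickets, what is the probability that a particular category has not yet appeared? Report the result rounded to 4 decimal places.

0.0098

Each ticket misses the fixed category with probability (7-1)/7 = 6/7, independently.
P(still missing after 30) = (6/7)^30 = 0.00981.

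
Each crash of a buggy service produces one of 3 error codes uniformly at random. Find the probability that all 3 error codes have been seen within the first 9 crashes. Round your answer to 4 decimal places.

By inclusion–exclusion over which error codes are missing,
P(all seen) = Σ_{j=0}^{3} (-1)^j C(3,j)((3-j)/3)^9
= 1.00000 - 0.07804 + 0.00015 - 0.00000
= 0.92212.

0.9221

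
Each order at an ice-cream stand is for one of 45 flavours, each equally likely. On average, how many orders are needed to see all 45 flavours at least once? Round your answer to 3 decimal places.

197.773

The wait to go from k to k+1 distinct flavours is geometric with mean 45/(45-k).
E[T] = 45/45 + 45/44 + 45/43 + ... + 45/2 + 45/1 = 45·H_{45}.
H_{45} = 4.3949, so E[T] = 197.7727.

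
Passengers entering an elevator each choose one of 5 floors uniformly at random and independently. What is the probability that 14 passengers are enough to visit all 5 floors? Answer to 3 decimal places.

0.788

By inclusion–exclusion over which floors are missing,
P(all seen) = Σ_{j=0}^{5} (-1)^j C(5,j)((5-j)/5)^14
= 1.0000 - 0.2199 + 0.0078 - 0.0000 + 0.0000 - 0.0000
= 0.7879.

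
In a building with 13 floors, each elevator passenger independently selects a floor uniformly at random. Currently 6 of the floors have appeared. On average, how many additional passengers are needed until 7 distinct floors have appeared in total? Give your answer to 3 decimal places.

The wait to go from k to k+1 distinct floors is geometric with mean 13/(13-k).
Only the k = 6 term is needed: E = 13/7 = 1.8571.

1.857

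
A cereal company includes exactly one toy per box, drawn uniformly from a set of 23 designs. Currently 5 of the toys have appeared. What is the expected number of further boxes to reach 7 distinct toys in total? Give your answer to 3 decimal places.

2.631

The wait to go from k to k+1 distinct toys is geometric with mean 23/(23-k).
Sum over k = 5,...,6: E = 23/18 + 23/17 = 2.6307.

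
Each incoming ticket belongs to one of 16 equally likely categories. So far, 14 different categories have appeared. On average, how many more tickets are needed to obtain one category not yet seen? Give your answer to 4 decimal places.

Each ticket yields a new category with probability (16-14)/16 = 2/16, so the wait is geometric with mean 16/2.
E = 16/2 = 8.00000.

8.0000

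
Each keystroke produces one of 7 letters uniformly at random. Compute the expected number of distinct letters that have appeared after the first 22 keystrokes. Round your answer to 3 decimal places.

For each letter, P(seen in 22 keystrokes) = 1 - (6/7)^22 = 0.9663.
By linearity of expectation, E[distinct seen] = 7·(1 - (6/7)^22) = 6.7643.

6.764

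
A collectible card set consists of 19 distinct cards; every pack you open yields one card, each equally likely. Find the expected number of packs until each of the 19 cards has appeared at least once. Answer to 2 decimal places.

67.41

Split into phases: going from k distinct to k+1 distinct takes on average 19/(19-k) packs.
E[T] = 19/19 + 19/18 + 19/17 + ... + 19/2 + 19/1 = 19·H_{19}.
H_{19} = 3.548, so E[T] = 67.407.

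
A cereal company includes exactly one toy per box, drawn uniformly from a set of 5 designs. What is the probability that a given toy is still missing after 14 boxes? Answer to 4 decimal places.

On each box the fixed toy fails to appear with probability 4/5.
P(still missing after 14) = (4/5)^14 = 0.04398.

0.0440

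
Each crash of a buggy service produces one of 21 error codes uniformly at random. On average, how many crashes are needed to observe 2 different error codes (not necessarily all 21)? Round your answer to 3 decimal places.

With k distinct error codes already seen, the next new one arrives after an expected 21/(21-k) crashes.
Sum over k = 0,...,1: E = 21/21 + 21/20 = 2.0500.

2.050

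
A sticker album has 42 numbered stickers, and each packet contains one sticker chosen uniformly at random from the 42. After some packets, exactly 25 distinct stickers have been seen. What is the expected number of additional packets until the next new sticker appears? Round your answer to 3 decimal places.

2.471

Each packet yields a new sticker with probability (42-25)/42 = 17/42, so the wait is geometric with mean 42/17.
E = 42/17 = 2.4706.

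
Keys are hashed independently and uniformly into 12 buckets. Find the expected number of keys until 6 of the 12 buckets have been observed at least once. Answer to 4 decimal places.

7.8385

Going from k to k+1 distinct takes a geometric number of keys with mean 12/(12-k).
Sum over k = 0,...,5: E = 12/12 + 12/11 + 12/10 + 12/9 + 12/8 + 12/7 = 7.83853.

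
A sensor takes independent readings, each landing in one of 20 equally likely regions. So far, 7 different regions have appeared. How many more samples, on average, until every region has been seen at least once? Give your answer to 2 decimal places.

With k distinct regions already seen, the next new one takes an expected 20/(20-k) samples.
Sum over k = 7,...,19: E = 20/13 + 20/12 + 20/11 + ... + 20/2 + 20/1 = 63.603.

63.60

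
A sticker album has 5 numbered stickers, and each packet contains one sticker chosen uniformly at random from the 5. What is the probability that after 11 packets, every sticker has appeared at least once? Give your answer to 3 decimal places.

By inclusion–exclusion over which stickers are missing,
P(all seen) = Σ_{j=0}^{5} (-1)^j C(5,j)((5-j)/5)^11
= 1.0000 - 0.4295 + 0.0363 - 0.0004 + 0.0000 - 0.0000
= 0.6064.

0.606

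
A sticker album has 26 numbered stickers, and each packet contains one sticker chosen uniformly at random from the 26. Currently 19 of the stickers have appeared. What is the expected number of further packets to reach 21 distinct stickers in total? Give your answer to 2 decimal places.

8.05

From k distinct to k+1 distinct takes on average 26/(26-k) packets.
Sum over k = 19,...,20: E = 26/7 + 26/6 = 8.048.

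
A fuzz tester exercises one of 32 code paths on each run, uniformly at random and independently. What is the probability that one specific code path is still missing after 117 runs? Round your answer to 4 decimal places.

Each run misses the fixed code path with probability (32-1)/32 = 31/32, independently.
P(still missing after 117) = (31/32)^117 = 0.02437.

0.0244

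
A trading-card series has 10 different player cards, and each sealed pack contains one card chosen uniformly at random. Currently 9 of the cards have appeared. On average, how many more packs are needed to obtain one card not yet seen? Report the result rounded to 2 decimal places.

10.00

The number of packs until the next new card is geometric with success probability 1/10, so its mean is 10/1.
E = 10/1 = 10.000.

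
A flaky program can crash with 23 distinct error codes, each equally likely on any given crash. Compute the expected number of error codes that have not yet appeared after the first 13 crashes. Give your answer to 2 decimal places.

For each error code, P(unseen after 13) = (22/23)^13 = 0.561.
By linearity of expectation, E[unseen] = 23·(22/23)^13 = 12.905.

12.91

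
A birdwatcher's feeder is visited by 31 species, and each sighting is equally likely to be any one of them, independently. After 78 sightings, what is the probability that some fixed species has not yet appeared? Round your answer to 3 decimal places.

0.077

Each sighting misses the fixed species with probability (31-1)/31 = 30/31, independently.
P(still missing after 78) = (30/31)^78 = 0.0775.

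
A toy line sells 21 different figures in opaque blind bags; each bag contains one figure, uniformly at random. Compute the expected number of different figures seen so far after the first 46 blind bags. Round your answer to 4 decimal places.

For each figure, P(seen in 46 blind bags) = 1 - (20/21)^46 = 0.89400.
By linearity of expectation, E[distinct seen] = 21·(1 - (20/21)^46) = 18.77407.

18.7741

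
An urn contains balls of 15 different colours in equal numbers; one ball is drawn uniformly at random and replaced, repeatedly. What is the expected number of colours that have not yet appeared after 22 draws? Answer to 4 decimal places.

3.2878

For each colour, P(unseen after 22) = (14/15)^22 = 0.21918.
By linearity of expectation, E[unseen] = 15·(14/15)^22 = 3.28776.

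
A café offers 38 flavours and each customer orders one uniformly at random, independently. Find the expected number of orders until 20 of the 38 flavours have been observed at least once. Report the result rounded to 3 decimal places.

Going from k to k+1 distinct takes a geometric number of orders with mean 38/(38-k).
Sum over k = 0,...,19: E = 38/38 + 38/37 + 38/36 + ... + 38/20 + 38/19 = 27.8462.

27.846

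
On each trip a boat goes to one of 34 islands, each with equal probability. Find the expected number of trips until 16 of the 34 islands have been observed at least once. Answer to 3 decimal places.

Going from k to k+1 distinct takes a geometric number of trips with mean 34/(34-k).
Sum over k = 0,...,15: E = 34/34 + 34/33 + 34/32 + ... + 34/20 + 34/19 = 21.1855.

21.185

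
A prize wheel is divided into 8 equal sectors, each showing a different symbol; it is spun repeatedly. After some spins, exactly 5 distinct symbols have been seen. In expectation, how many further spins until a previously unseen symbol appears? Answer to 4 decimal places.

The number of spins until the next new symbol is geometric with success probability 3/8, so its mean is 8/3.
E = 8/3 = 2.66667.

2.6667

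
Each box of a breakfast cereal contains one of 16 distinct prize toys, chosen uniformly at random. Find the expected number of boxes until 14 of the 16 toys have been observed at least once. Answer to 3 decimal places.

30.092

With k distinct toys already seen, the next new one arrives after an expected 16/(16-k) boxes.
Sum over k = 0,...,13: E = 16/16 + 16/15 + 16/14 + ... + 16/4 + 16/3 = 30.0917.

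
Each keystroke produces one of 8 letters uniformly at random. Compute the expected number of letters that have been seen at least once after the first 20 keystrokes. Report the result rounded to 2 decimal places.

For each letter, P(seen in 20 keystrokes) = 1 - (7/8)^20 = 0.931.
By linearity of expectation, E[distinct seen] = 8·(1 - (7/8)^20) = 7.446.

7.45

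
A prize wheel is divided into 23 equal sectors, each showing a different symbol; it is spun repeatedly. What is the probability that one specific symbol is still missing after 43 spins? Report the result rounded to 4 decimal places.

0.1479

On each spin the fixed symbol fails to appear with probability 22/23.
P(still missing after 43) = (22/23)^43 = 0.14787.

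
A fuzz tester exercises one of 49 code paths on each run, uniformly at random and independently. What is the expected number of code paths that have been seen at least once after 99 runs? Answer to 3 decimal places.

42.637

For each code path, P(seen in 99 runs) = 1 - (48/49)^99 = 0.8701.
By linearity of expectation, E[distinct seen] = 49·(1 - (48/49)^99) = 42.6369.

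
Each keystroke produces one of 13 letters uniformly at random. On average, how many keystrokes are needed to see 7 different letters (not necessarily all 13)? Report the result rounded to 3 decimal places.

Going from k to k+1 distinct takes a geometric number of keystrokes with mean 13/(13-k).
Sum over k = 0,...,6: E = 13/13 + 13/12 + 13/11 + ... + 13/8 + 13/7 = 9.4917.

9.492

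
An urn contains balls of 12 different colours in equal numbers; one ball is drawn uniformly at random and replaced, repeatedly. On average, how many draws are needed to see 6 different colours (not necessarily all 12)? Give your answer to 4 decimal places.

7.8385

With k distinct colours already seen, the next new one arrives after an expected 12/(12-k) draws.
Sum over k = 0,...,5: E = 12/12 + 12/11 + 12/10 + 12/9 + 12/8 + 12/7 = 7.83853.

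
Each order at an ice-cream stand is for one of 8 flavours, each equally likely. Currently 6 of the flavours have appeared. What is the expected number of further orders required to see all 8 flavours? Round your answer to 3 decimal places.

With k distinct flavours already seen, the next new one takes an expected 8/(8-k) orders.
Sum over k = 6,...,7: E = 8/2 + 8/1 = 12.0000.

12.000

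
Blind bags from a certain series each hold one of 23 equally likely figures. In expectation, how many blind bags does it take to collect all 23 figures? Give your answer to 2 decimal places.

The wait to go from k to k+1 distinct figures is geometric with mean 23/(23-k).
E[T] = 23/23 + 23/22 + 23/21 + ... + 23/2 + 23/1 = 23·H_{23}.
H_{23} = 3.734, so E[T] = 85.889.

85.89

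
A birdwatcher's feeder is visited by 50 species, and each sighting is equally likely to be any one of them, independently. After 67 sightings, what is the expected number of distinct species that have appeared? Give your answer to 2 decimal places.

37.08

For each species, P(seen in 67 sightings) = 1 - (49/50)^67 = 0.742.
By linearity of expectation, E[distinct seen] = 50·(1 - (49/50)^67) = 37.084.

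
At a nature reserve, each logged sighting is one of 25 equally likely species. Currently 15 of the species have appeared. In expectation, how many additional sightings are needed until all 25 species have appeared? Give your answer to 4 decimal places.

With k distinct species already seen, the next new one takes an expected 25/(25-k) sightings.
Sum over k = 15,...,24: E = 25/10 + 25/9 + 25/8 + ... + 25/2 + 25/1 = 73.22421.

73.2242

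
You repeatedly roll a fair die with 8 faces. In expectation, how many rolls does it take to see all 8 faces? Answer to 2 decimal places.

21.74

After k distinct faces have appeared, the next roll gives a new one with probability (8-k)/8, so the expected wait for the (k+1)-th is 8/(8-k).
E[T] = 8/8 + 8/7 + 8/6 + ... + 8/2 + 8/1 = 8·H_{8}.
H_{8} = 2.718, so E[T] = 21.743.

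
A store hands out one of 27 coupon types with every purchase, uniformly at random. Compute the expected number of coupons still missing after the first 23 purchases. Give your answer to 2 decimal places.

11.33

For each coupon, P(unseen after 23) = (26/27)^23 = 0.420.
By linearity of expectation, E[unseen] = 27·(26/27)^23 = 11.334.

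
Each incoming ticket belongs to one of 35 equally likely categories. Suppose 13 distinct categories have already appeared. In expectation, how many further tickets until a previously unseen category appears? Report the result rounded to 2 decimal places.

Each ticket yields a new category with probability (35-13)/35 = 22/35, so the wait is geometric with mean 35/22.
E = 35/22 = 1.591.

1.59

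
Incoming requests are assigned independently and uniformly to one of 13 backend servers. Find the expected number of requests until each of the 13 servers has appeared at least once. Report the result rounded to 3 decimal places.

41.342

The wait to go from k to k+1 distinct servers is geometric with mean 13/(13-k).
E[T] = 13/13 + 13/12 + 13/11 + ... + 13/2 + 13/1 = 13·H_{13}.
H_{13} = 3.1801, so E[T] = 41.3417.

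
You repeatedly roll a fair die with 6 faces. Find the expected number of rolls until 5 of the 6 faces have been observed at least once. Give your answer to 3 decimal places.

With k distinct faces already seen, the next new one arrives after an expected 6/(6-k) rolls.
Sum over k = 0,...,4: E = 6/6 + 6/5 + 6/4 + 6/3 + 6/2 = 8.7000.

8.700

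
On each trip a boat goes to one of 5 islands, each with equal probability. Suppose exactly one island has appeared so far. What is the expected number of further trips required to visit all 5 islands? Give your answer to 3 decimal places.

With k distinct islands already seen, the next new one takes an expected 5/(5-k) trips.
Sum over k = 1,...,4: E = 5/4 + 5/3 + 5/2 + 5/1 = 10.4167.

10.417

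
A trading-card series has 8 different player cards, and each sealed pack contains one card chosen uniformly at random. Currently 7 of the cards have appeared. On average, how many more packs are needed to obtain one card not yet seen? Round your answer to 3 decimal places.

The number of packs until the next new card is geometric with success probability 1/8, so its mean is 8/1.
E = 8/1 = 8.0000.

8.000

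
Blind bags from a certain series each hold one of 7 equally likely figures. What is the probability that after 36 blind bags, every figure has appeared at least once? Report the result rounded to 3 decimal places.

0.973

Let A_i be the event that figure i is missing after 36 blind bags. By inclusion–exclusion on the A_i,
P(all seen) = Σ_{j=0}^{7} (-1)^j C(7,j)((7-j)/7)^36
= 1.0000 - 0.0272 + 0.0001 - 0.0000 + 0.0000 - 0.0000 + 0.0000 - 0.0000
= 0.9729.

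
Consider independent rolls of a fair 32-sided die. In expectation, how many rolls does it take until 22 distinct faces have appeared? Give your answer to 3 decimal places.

36.145

With k distinct faces already seen, the next new one arrives after an expected 32/(32-k) rolls.
Sum over k = 0,...,21: E = 32/32 + 32/31 + 32/30 + ... + 32/12 + 32/11 = 36.1449.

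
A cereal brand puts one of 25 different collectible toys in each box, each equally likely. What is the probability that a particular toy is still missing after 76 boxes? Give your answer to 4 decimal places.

0.0449

Each box misses the fixed toy with probability (25-1)/25 = 24/25, independently.
P(still missing after 76) = (24/25)^76 = 0.04494.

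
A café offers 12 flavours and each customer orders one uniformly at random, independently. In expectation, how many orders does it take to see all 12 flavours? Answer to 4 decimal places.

37.2385

The wait to go from k to k+1 distinct flavours is geometric with mean 12/(12-k).
E[T] = 12/12 + 12/11 + 12/10 + ... + 12/2 + 12/1 = 12·H_{12}.
H_{12} = 3.10321, so E[T] = 37.23853.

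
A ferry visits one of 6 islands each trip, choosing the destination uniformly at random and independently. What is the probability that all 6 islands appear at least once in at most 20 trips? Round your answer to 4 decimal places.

0.8480

By inclusion–exclusion over which islands are missing,
P(all seen) = Σ_{j=0}^{6} (-1)^j C(6,j)((6-j)/6)^20
= 1.00000 - 0.15650 + 0.00451 - 0.00002 + 0.00000 - 0.00000 + 0.00000
= 0.84799.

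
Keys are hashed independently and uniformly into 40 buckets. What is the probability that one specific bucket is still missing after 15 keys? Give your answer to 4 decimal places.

Each key misses the fixed bucket with probability (40-1)/40 = 39/40, independently.
P(still missing after 15) = (39/40)^15 = 0.68402.

0.6840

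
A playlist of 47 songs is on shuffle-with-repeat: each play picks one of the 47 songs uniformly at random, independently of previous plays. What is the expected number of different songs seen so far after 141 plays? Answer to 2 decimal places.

44.73

For each song, P(seen in 141 plays) = 1 - (46/47)^141 = 0.952.
By linearity of expectation, E[distinct seen] = 47·(1 - (46/47)^141) = 44.735.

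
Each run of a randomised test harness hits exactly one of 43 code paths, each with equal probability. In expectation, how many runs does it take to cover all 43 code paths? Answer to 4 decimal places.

After k distinct code paths have appeared, the next run gives a new one with probability (43-k)/43, so the expected wait for the (k+1)-th is 43/(43-k).
E[T] = 43/43 + 43/42 + 43/41 + ... + 43/2 + 43/1 = 43·H_{43}.
H_{43} = 4.35000, so E[T] = 187.04994.

187.0499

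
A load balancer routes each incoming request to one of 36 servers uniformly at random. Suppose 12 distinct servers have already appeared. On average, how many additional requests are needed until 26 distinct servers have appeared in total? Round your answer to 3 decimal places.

With k distinct servers already seen, the next new one takes an expected 36/(36-k) requests.
Sum over k = 12,...,25: E = 36/24 + 36/23 + 36/22 + ... + 36/12 + 36/11 = 30.4916.

30.492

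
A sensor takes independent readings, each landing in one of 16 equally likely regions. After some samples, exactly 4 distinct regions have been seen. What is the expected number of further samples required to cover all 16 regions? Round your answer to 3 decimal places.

With k distinct regions already seen, the next new one takes an expected 16/(16-k) samples.
Sum over k = 4,...,15: E = 16/12 + 16/11 + 16/10 + ... + 16/2 + 16/1 = 49.6514.

49.651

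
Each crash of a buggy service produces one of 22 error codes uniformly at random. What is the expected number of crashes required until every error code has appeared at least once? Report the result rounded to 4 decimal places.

After k distinct error codes have appeared, the next crash gives a new one with probability (22-k)/22, so the expected wait for the (k+1)-th is 22/(22-k).
E[T] = 22/22 + 22/21 + 22/20 + ... + 22/2 + 22/1 = 22·H_{22}.
H_{22} = 3.69081, so E[T] = 81.19789.

81.1979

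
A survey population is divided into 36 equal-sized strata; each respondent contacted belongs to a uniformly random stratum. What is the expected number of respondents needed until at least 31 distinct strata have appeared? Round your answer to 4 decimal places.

With k distinct strata already seen, the next new one arrives after an expected 36/(36-k) respondents.
Sum over k = 0,...,30: E = 36/36 + 36/35 + 36/34 + ... + 36/7 + 36/6 = 68.08413.

68.0841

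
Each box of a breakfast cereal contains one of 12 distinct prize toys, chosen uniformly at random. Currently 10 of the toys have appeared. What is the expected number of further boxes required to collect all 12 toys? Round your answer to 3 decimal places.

18.000

With k distinct toys already seen, the next new one takes an expected 12/(12-k) boxes.
Sum over k = 10,...,11: E = 12/2 + 12/1 = 18.0000.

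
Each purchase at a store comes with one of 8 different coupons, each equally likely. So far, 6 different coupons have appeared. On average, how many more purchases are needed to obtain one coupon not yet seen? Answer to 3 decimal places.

The number of purchases until the next new coupon is geometric with success probability 2/8, so its mean is 8/2.
E = 8/2 = 4.0000.

4.000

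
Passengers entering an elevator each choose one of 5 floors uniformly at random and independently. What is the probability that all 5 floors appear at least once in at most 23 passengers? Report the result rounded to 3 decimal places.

Let A_i be the event that floor i is missing after 23 passengers. By inclusion–exclusion on the A_i,
P(all seen) = Σ_{j=0}^{5} (-1)^j C(5,j)((5-j)/5)^23
= 1.0000 - 0.0295 + 0.0001 - 0.0000 + 0.0000 - 0.0000
= 0.9706.

0.971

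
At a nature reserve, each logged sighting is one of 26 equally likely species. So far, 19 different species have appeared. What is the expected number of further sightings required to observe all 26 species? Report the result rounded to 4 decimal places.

67.4143

From k distinct to k+1 distinct takes on average 26/(26-k) sightings.
Sum over k = 19,...,25: E = 26/7 + 26/6 + 26/5 + ... + 26/2 + 26/1 = 67.41429.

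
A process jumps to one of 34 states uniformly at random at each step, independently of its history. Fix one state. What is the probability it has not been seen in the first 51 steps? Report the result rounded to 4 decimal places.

0.2182

On each step the fixed state fails to appear with probability 33/34.
P(still missing after 51) = (33/34)^51 = 0.21817.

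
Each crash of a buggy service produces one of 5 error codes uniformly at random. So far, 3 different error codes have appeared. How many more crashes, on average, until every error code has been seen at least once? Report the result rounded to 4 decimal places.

7.5000

From k distinct to k+1 distinct takes on average 5/(5-k) crashes.
Sum over k = 3,...,4: E = 5/2 + 5/1 = 7.50000.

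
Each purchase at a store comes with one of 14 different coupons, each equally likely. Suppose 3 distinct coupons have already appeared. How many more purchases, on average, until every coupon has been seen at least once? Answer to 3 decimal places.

With k distinct coupons already seen, the next new one takes an expected 14/(14-k) purchases.
Sum over k = 3,...,13: E = 14/11 + 14/10 + 14/9 + ... + 14/2 + 14/1 = 42.2783.

42.278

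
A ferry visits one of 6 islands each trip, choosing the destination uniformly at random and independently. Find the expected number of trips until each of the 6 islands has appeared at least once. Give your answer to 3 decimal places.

14.700

Split into phases: going from k distinct to k+1 distinct takes on average 6/(6-k) trips.
E[T] = 6/6 + 6/5 + 6/4 + 6/3 + 6/2 + 6/1 = 6·H_{6}.
H_{6} = 2.4500, so E[T] = 14.7000.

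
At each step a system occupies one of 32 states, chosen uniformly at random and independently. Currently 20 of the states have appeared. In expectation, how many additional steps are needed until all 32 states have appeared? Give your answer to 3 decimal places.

99.303

The wait to go from k to k+1 distinct states is geometric with mean 32/(32-k).
Sum over k = 20,...,31: E = 32/12 + 32/11 + 32/10 + ... + 32/2 + 32/1 = 99.3027.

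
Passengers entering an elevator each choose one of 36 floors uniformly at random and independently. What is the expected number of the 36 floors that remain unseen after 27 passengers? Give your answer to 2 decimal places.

For each floor, P(unseen after 27) = (35/36)^27 = 0.467.
By linearity of expectation, E[unseen] = 36·(35/36)^27 = 16.826.

16.83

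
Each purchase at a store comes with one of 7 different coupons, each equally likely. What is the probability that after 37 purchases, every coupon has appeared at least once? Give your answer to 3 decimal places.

By inclusion–exclusion over which coupons are missing,
P(all seen) = Σ_{j=0}^{7} (-1)^j C(7,j)((7-j)/7)^37
= 1.0000 - 0.0233 + 0.0001 - 0.0000 + 0.0000 - 0.0000 + 0.0000 - 0.0000
= 0.9767.

0.977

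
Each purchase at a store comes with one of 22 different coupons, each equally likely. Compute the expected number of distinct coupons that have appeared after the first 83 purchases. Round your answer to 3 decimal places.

For each coupon, P(seen in 83 purchases) = 1 - (21/22)^83 = 0.9790.
By linearity of expectation, E[distinct seen] = 22·(1 - (21/22)^83) = 21.5370.

21.537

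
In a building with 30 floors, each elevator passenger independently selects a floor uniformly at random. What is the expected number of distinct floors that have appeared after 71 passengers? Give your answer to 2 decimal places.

For each floor, P(seen in 71 passengers) = 1 - (29/30)^71 = 0.910.
By linearity of expectation, E[distinct seen] = 30·(1 - (29/30)^71) = 27.297.

27.30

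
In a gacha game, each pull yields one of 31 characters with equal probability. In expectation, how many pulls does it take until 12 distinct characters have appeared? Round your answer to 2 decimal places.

With k distinct characters already seen, the next new one arrives after an expected 31/(31-k) pulls.
Sum over k = 0,...,11: E = 31/31 + 31/30 + 31/29 + ... + 31/21 + 31/20 = 14.865.

14.86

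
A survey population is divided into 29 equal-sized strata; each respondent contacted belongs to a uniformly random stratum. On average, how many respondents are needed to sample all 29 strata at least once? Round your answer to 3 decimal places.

114.888

After k distinct strata have appeared, the next respondent gives a new one with probability (29-k)/29, so the expected wait for the (k+1)-th is 29/(29-k).
E[T] = 29/29 + 29/28 + 29/27 + ... + 29/2 + 29/1 = 29·H_{29}.
H_{29} = 3.9617, so E[T] = 114.8880.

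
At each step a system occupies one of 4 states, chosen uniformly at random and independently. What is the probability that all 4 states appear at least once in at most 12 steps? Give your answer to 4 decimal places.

0.8748

By inclusion–exclusion over which states are missing,
P(all seen) = Σ_{j=0}^{4} (-1)^j C(4,j)((4-j)/4)^12
= 1.00000 - 0.12671 + 0.00146 - 0.00000 + 0.00000
= 0.87476.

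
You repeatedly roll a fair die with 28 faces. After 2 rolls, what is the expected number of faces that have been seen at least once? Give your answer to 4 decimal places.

1.9643

For each face, P(seen in 2 rolls) = 1 - (27/28)^2 = 0.07015.
By linearity of expectation, E[distinct seen] = 28·(1 - (27/28)^2) = 1.96429.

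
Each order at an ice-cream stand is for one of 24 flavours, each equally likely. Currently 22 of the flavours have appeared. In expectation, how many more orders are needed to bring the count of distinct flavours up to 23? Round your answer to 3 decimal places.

The wait to go from k to k+1 distinct flavours is geometric with mean 24/(24-k).
Only the k = 22 term is needed: E = 24/2 = 12.0000.

12.000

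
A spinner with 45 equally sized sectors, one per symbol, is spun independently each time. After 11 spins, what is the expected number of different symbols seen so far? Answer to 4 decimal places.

For each symbol, P(seen in 11 spins) = 1 - (44/45)^11 = 0.21902.
By linearity of expectation, E[distinct seen] = 45·(1 - (44/45)^11) = 9.85575.

9.8557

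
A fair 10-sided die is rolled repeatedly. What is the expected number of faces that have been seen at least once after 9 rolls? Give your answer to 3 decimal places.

For each face, P(seen in 9 rolls) = 1 - (9/10)^9 = 0.6126.
By linearity of expectation, E[distinct seen] = 10·(1 - (9/10)^9) = 6.1258.

6.126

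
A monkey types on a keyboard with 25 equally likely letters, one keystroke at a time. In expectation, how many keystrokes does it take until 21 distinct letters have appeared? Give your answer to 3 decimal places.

Going from k to k+1 distinct takes a geometric number of keystrokes with mean 25/(25-k).
Sum over k = 0,...,20: E = 25/25 + 25/24 + 25/23 + ... + 25/6 + 25/5 = 43.3156.

43.316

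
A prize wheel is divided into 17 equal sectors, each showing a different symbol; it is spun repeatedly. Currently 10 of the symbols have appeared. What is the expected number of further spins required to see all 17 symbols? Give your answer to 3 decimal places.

The wait to go from k to k+1 distinct symbols is geometric with mean 17/(17-k).
Sum over k = 10,...,16: E = 17/7 + 17/6 + 17/5 + ... + 17/2 + 17/1 = 44.0786.

44.079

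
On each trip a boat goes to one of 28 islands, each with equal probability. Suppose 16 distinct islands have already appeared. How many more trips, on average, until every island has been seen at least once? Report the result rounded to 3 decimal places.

86.890

From k distinct to k+1 distinct takes on average 28/(28-k) trips.
Sum over k = 16,...,27: E = 28/12 + 28/11 + 28/10 + ... + 28/2 + 28/1 = 86.8899.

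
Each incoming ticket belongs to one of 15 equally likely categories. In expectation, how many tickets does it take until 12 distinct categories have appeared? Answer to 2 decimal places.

With k distinct categories already seen, the next new one arrives after an expected 15/(15-k) tickets.
Sum over k = 0,...,11: E = 15/15 + 15/14 + 15/13 + ... + 15/5 + 15/4 = 22.273.

22.27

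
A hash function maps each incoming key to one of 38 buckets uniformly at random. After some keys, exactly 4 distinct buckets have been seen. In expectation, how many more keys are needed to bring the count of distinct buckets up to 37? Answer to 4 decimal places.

118.4920

With k distinct buckets already seen, the next new one takes an expected 38/(38-k) keys.
Sum over k = 4,...,36: E = 38/34 + 38/33 + 38/32 + ... + 38/3 + 38/2 = 118.49198.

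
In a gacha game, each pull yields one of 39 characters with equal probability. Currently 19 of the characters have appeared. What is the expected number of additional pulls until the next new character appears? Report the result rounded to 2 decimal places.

Each pull yields a new character with probability (39-19)/39 = 20/39, so the wait is geometric with mean 39/20.
E = 39/20 = 1.950.

1.95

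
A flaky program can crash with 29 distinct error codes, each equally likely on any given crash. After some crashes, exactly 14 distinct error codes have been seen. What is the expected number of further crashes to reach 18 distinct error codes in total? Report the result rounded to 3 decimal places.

8.652

From k distinct to k+1 distinct takes on average 29/(29-k) crashes.
Sum over k = 14,...,17: E = 29/15 + 29/14 + 29/13 + 29/12 = 8.6522.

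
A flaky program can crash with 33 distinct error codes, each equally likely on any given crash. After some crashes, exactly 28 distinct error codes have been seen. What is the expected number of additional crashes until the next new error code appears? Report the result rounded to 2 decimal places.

Each crash yields a new error code with probability (33-28)/33 = 5/33, so the wait is geometric with mean 33/5.
E = 33/5 = 6.600.

6.60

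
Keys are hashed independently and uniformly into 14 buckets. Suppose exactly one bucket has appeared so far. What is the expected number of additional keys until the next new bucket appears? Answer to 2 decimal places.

1.08

Each key yields a new bucket with probability (14-1)/14 = 13/14, so the wait is geometric with mean 14/13.
E = 14/13 = 1.077.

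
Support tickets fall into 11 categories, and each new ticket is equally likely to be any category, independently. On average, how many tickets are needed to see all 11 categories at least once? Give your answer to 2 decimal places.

33.22

The wait to go from k to k+1 distinct categories is geometric with mean 11/(11-k).
E[T] = 11/11 + 11/10 + 11/9 + ... + 11/2 + 11/1 = 11·H_{11}.
H_{11} = 3.020, so E[T] = 33.219.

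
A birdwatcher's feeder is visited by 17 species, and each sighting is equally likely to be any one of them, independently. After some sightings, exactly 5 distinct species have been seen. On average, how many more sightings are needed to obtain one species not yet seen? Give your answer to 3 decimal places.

1.417

The number of sightings until the next new species is geometric with success probability 12/17, so its mean is 17/12.
E = 17/12 = 1.4167.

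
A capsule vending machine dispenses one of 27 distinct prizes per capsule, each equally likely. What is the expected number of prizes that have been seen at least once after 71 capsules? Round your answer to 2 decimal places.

For each prize, P(seen in 71 capsules) = 1 - (26/27)^71 = 0.931.
By linearity of expectation, E[distinct seen] = 27·(1 - (26/27)^71) = 25.148.

25.15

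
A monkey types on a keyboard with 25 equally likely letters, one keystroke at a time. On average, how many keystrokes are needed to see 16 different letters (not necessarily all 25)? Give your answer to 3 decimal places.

24.675

With k distinct letters already seen, the next new one arrives after an expected 25/(25-k) keystrokes.
Sum over k = 0,...,15: E = 25/25 + 25/24 + 25/23 + ... + 25/11 + 25/10 = 24.6747.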